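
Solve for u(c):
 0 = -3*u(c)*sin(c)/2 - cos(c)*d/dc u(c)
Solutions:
 u(c) = C1*cos(c)^(3/2)


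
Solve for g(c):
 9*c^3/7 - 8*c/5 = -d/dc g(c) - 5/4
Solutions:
 g(c) = C1 - 9*c^4/28 + 4*c^2/5 - 5*c/4


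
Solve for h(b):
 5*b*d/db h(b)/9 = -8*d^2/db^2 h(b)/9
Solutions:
 h(b) = C1 + C2*erf(sqrt(5)*b/4)


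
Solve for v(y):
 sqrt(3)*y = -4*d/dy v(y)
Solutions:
 v(y) = C1 - sqrt(3)*y^2/8


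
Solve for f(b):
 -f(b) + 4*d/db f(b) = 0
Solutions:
 f(b) = C1*exp(b/4)


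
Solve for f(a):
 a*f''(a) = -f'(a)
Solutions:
 f(a) = C1 + C2*log(a)


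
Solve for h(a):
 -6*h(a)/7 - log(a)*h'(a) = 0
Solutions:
 h(a) = C1*exp(-6*li(a)/7)


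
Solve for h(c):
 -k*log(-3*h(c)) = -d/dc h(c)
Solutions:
 Integral(1/(log(-_y) + log(3)), (_y, h(c))) = C1 + c*k


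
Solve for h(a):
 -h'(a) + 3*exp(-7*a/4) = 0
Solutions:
 h(a) = C1 - 12*exp(-7*a/4)/7


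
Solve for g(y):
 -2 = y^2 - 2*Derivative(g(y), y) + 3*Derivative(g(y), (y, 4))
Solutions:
 g(y) = C1 + C4*exp(2^(1/3)*3^(2/3)*y/3) + y^3/6 + y + (C2*sin(2^(1/3)*3^(1/6)*y/2) + C3*cos(2^(1/3)*3^(1/6)*y/2))*exp(-2^(1/3)*3^(2/3)*y/6)


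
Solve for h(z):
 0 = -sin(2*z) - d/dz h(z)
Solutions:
 h(z) = C1 + cos(2*z)/2


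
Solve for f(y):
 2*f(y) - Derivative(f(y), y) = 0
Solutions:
 f(y) = C1*exp(2*y)


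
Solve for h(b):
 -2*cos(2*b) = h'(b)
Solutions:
 h(b) = C1 - sin(2*b)


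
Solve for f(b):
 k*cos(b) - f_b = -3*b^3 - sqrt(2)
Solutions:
 f(b) = C1 + 3*b^4/4 + sqrt(2)*b + k*sin(b)


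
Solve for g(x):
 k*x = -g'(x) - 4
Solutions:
 g(x) = C1 - k*x^2/2 - 4*x


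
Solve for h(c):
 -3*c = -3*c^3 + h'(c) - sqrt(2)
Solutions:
 h(c) = C1 + 3*c^4/4 - 3*c^2/2 + sqrt(2)*c


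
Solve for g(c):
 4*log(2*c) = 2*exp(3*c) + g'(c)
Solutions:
 g(c) = C1 + 4*c*log(c) + 4*c*(-1 + log(2)) - 2*exp(3*c)/3


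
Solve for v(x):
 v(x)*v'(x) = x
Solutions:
 v(x) = -sqrt(C1 + x^2)
 v(x) = sqrt(C1 + x^2)


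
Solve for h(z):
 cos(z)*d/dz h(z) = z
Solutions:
 h(z) = C1 + Integral(z/cos(z), z)


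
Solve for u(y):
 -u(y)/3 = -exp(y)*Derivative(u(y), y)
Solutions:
 u(y) = C1*exp(-exp(-y)/3)


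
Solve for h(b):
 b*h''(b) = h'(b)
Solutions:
 h(b) = C1 + C2*b^2


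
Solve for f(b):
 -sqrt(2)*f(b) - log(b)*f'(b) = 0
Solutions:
 f(b) = C1*exp(-sqrt(2)*li(b))


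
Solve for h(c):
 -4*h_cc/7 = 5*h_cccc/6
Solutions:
 h(c) = C1 + C2*c + C3*sin(2*sqrt(210)*c/35) + C4*cos(2*sqrt(210)*c/35)


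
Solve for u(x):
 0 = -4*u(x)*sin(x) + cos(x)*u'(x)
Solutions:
 u(x) = C1/cos(x)^4


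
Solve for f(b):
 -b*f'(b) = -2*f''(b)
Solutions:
 f(b) = C1 + C2*erfi(b/2)


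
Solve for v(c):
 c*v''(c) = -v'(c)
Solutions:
 v(c) = C1 + C2*log(c)


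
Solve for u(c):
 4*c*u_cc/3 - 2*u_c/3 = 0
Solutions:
 u(c) = C1 + C2*c^(3/2)


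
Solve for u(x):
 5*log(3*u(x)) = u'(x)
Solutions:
 -Integral(1/(log(_y) + log(3)), (_y, u(x)))/5 = C1 - x


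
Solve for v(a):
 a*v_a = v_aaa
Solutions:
 v(a) = C1 + Integral(C2*airyai(a) + C3*airybi(a), a)


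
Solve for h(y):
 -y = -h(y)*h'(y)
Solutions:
 h(y) = -sqrt(C1 + y^2)
 h(y) = sqrt(C1 + y^2)


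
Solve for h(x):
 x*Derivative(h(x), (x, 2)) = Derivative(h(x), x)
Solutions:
 h(x) = C1 + C2*x^2


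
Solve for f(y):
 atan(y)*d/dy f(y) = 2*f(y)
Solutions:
 f(y) = C1*exp(2*Integral(1/atan(y), y))


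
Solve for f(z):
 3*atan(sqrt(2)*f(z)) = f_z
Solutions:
 Integral(1/atan(sqrt(2)*_y), (_y, f(z))) = C1 + 3*z


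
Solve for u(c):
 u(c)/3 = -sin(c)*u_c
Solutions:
 u(c) = C1*(cos(c) + 1)^(1/6)/(cos(c) - 1)^(1/6)


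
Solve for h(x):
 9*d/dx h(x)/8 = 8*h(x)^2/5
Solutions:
 h(x) = -45/(C1 + 64*x)


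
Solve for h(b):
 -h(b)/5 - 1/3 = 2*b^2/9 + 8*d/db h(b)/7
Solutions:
 h(b) = C1*exp(-7*b/40) - 10*b^2/9 + 800*b/63 - 32735/441


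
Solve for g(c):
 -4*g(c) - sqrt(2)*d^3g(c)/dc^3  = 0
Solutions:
 g(c) = C3*exp(-sqrt(2)*c) + (C1*sin(sqrt(6)*c/2) + C2*cos(sqrt(6)*c/2))*exp(sqrt(2)*c/2)


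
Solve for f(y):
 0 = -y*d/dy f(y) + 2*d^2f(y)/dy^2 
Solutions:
 f(y) = C1 + C2*erfi(y/2)


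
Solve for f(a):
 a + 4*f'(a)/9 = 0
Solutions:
 f(a) = C1 - 9*a^2/8


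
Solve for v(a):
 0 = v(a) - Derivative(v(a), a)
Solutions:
 v(a) = C1*exp(a)


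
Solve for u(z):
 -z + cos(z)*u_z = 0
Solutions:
 u(z) = C1 + Integral(z/cos(z), z)


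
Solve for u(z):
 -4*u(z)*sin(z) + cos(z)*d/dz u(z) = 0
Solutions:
 u(z) = C1/cos(z)^4


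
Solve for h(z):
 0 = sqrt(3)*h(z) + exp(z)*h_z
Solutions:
 h(z) = C1*exp(sqrt(3)*exp(-z))


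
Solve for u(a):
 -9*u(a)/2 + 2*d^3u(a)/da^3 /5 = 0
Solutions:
 u(a) = C3*exp(90^(1/3)*a/2) + (C1*sin(3*10^(1/3)*3^(1/6)*a/4) + C2*cos(3*10^(1/3)*3^(1/6)*a/4))*exp(-90^(1/3)*a/4)


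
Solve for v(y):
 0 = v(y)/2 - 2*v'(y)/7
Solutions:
 v(y) = C1*exp(7*y/4)


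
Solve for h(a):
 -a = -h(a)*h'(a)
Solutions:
 h(a) = -sqrt(C1 + a^2)
 h(a) = sqrt(C1 + a^2)


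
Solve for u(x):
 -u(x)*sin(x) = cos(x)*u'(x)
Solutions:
 u(x) = C1*cos(x)


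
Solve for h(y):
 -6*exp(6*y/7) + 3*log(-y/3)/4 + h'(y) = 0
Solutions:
 h(y) = C1 - 3*y*log(-y)/4 + 3*y*(1 + log(3))/4 + 7*exp(6*y/7)


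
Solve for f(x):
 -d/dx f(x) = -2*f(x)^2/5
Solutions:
 f(x) = -5/(C1 + 2*x)


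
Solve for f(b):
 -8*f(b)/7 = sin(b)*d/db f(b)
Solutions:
 f(b) = C1*(cos(b) + 1)^(4/7)/(cos(b) - 1)^(4/7)


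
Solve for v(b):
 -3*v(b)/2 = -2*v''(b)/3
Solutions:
 v(b) = C1*exp(-3*b/2) + C2*exp(3*b/2)


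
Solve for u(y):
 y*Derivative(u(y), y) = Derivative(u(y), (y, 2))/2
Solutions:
 u(y) = C1 + C2*erfi(y)


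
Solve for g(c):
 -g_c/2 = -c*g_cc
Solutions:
 g(c) = C1 + C2*c^(3/2)


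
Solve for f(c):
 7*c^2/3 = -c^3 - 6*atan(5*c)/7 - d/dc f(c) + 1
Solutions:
 f(c) = C1 - c^4/4 - 7*c^3/9 - 6*c*atan(5*c)/7 + c + 3*log(25*c^2 + 1)/35


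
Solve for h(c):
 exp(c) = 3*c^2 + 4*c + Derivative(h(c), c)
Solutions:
 h(c) = C1 - c^3 - 2*c^2 + exp(c)


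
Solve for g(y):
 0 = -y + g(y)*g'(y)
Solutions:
 g(y) = -sqrt(C1 + y^2)
 g(y) = sqrt(C1 + y^2)


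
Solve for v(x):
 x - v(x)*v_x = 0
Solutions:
 v(x) = -sqrt(C1 + x^2)
 v(x) = sqrt(C1 + x^2)


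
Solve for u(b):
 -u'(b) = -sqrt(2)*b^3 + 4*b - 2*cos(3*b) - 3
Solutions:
 u(b) = C1 + sqrt(2)*b^4/4 - 2*b^2 + 3*b + 2*sin(3*b)/3


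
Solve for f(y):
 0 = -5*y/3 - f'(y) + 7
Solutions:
 f(y) = C1 - 5*y^2/6 + 7*y


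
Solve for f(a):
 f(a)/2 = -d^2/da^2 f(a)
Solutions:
 f(a) = C1*sin(sqrt(2)*a/2) + C2*cos(sqrt(2)*a/2)


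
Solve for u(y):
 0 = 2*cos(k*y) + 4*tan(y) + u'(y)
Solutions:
 u(y) = C1 - 2*Piecewise((sin(k*y)/k, Ne(k, 0)), (y, True)) + 4*log(cos(y))


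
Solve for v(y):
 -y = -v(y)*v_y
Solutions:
 v(y) = -sqrt(C1 + y^2)
 v(y) = sqrt(C1 + y^2)


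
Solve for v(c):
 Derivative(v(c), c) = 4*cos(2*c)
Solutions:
 v(c) = C1 + 2*sin(2*c)


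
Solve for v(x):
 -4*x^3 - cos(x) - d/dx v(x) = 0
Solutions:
 v(x) = C1 - x^4 - sin(x)


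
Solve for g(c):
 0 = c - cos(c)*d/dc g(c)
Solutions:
 g(c) = C1 + Integral(c/cos(c), c)


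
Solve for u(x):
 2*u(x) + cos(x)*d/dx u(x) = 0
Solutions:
 u(x) = C1*(sin(x) - 1)/(sin(x) + 1)


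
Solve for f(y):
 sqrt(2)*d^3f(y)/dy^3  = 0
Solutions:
 f(y) = C1 + C2*y + C3*y^2


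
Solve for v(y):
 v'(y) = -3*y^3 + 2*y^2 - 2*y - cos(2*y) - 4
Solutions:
 v(y) = C1 - 3*y^4/4 + 2*y^3/3 - y^2 - 4*y - sin(2*y)/2


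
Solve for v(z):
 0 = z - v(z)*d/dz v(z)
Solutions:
 v(z) = -sqrt(C1 + z^2)
 v(z) = sqrt(C1 + z^2)


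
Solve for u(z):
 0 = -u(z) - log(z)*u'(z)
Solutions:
 u(z) = C1*exp(-li(z))


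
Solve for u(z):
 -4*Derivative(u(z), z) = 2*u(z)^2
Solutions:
 u(z) = 2/(C1 + z)


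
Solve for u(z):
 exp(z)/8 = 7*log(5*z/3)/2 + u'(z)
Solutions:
 u(z) = C1 - 7*z*log(z)/2 + 7*z*(-log(5) + 1 + log(3))/2 + exp(z)/8


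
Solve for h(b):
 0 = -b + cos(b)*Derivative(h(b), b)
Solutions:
 h(b) = C1 + Integral(b/cos(b), b)


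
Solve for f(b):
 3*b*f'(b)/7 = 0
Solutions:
 f(b) = C1


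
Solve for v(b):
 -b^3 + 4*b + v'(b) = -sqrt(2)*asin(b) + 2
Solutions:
 v(b) = C1 + b^4/4 - 2*b^2 + 2*b - sqrt(2)*(b*asin(b) + sqrt(1 - b^2))


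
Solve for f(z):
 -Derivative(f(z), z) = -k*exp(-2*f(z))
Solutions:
 f(z) = log(-sqrt(C1 + 2*k*z))
 f(z) = log(C1 + 2*k*z)/2


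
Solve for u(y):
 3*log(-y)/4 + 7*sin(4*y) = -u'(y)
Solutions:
 u(y) = C1 - 3*y*log(-y)/4 + 3*y/4 + 7*cos(4*y)/4


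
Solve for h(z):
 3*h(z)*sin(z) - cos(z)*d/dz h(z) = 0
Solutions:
 h(z) = C1/cos(z)^3


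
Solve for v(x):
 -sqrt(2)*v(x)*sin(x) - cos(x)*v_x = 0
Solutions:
 v(x) = C1*cos(x)^(sqrt(2))


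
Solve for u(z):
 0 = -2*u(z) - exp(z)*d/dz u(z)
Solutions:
 u(z) = C1*exp(2*exp(-z))


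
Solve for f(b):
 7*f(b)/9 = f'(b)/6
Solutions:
 f(b) = C1*exp(14*b/3)


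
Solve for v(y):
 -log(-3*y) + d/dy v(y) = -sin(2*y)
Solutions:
 v(y) = C1 + y*log(-y) - y + y*log(3) + cos(2*y)/2


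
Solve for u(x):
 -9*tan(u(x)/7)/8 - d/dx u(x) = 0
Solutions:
 u(x) = -7*asin(C1*exp(-9*x/56)) + 7*pi
 u(x) = 7*asin(C1*exp(-9*x/56))


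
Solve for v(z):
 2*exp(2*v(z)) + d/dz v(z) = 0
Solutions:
 v(z) = log(-sqrt(-1/(C1 - 2*z))) - log(2)/2
 v(z) = log(-1/(C1 - 2*z))/2 - log(2)/2


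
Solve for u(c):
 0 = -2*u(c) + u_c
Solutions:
 u(c) = C1*exp(2*c)


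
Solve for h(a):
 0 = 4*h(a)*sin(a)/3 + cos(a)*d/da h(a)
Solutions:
 h(a) = C1*cos(a)^(4/3)


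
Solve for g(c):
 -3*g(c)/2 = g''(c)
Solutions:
 g(c) = C1*sin(sqrt(6)*c/2) + C2*cos(sqrt(6)*c/2)


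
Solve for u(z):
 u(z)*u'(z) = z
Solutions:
 u(z) = -sqrt(C1 + z^2)
 u(z) = sqrt(C1 + z^2)


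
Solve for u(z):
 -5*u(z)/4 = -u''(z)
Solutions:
 u(z) = C1*exp(-sqrt(5)*z/2) + C2*exp(sqrt(5)*z/2)


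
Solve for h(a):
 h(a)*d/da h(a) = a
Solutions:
 h(a) = -sqrt(C1 + a^2)
 h(a) = sqrt(C1 + a^2)


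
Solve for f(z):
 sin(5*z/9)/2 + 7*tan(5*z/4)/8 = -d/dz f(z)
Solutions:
 f(z) = C1 + 7*log(cos(5*z/4))/10 + 9*cos(5*z/9)/10


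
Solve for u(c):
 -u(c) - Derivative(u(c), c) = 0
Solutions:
 u(c) = C1*exp(-c)


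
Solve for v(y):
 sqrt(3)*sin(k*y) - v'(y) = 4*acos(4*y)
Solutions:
 v(y) = C1 - 4*y*acos(4*y) + sqrt(1 - 16*y^2) + sqrt(3)*Piecewise((-cos(k*y)/k, Ne(k, 0)), (0, True))


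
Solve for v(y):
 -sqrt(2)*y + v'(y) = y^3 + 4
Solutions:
 v(y) = C1 + y^4/4 + sqrt(2)*y^2/2 + 4*y


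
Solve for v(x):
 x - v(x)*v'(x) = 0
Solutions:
 v(x) = -sqrt(C1 + x^2)
 v(x) = sqrt(C1 + x^2)


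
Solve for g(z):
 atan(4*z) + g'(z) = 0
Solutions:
 g(z) = C1 - z*atan(4*z) + log(16*z^2 + 1)/8


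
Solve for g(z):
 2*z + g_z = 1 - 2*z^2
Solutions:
 g(z) = C1 - 2*z^3/3 - z^2 + z


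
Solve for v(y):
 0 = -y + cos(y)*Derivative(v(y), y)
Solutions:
 v(y) = C1 + Integral(y/cos(y), y)


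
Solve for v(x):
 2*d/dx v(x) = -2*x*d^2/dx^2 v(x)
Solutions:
 v(x) = C1 + C2*log(x)


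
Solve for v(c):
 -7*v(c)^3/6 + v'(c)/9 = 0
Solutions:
 v(c) = -sqrt(-1/(C1 + 21*c))
 v(c) = sqrt(-1/(C1 + 21*c))


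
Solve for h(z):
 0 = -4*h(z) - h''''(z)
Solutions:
 h(z) = (C1*sin(z) + C2*cos(z))*exp(-z) + (C3*sin(z) + C4*cos(z))*exp(z)


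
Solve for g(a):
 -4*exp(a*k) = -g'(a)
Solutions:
 g(a) = C1 + 4*exp(a*k)/k


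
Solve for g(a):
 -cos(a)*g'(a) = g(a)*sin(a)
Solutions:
 g(a) = C1*cos(a)


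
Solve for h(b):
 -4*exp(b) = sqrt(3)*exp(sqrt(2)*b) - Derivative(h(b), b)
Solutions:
 h(b) = C1 + 4*exp(b) + sqrt(6)*exp(sqrt(2)*b)/2


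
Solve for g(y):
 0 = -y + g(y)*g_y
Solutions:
 g(y) = -sqrt(C1 + y^2)
 g(y) = sqrt(C1 + y^2)


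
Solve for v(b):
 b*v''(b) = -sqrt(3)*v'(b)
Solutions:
 v(b) = C1 + C2*b^(1 - sqrt(3))


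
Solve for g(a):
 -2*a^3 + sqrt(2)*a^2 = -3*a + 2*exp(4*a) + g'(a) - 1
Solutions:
 g(a) = C1 - a^4/2 + sqrt(2)*a^3/3 + 3*a^2/2 + a - exp(4*a)/2


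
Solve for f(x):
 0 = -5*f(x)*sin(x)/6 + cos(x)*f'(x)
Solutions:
 f(x) = C1/cos(x)^(5/6)


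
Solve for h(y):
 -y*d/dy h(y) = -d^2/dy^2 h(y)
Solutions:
 h(y) = C1 + C2*erfi(sqrt(2)*y/2)


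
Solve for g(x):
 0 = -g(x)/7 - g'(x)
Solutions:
 g(x) = C1*exp(-x/7)


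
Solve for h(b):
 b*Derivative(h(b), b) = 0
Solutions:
 h(b) = C1


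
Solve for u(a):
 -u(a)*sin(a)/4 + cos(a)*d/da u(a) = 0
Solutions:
 u(a) = C1/cos(a)^(1/4)


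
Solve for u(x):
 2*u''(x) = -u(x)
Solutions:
 u(x) = C1*sin(sqrt(2)*x/2) + C2*cos(sqrt(2)*x/2)


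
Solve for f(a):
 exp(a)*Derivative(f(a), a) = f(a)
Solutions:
 f(a) = C1*exp(-exp(-a))


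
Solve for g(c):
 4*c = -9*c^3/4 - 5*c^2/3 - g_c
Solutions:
 g(c) = C1 - 9*c^4/16 - 5*c^3/9 - 2*c^2


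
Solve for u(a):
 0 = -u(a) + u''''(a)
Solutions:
 u(a) = C1*exp(-a) + C2*exp(a) + C3*sin(a) + C4*cos(a)


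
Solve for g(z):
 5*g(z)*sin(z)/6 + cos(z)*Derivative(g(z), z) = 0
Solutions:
 g(z) = C1*cos(z)^(5/6)


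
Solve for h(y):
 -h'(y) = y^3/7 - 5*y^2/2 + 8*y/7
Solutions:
 h(y) = C1 - y^4/28 + 5*y^3/6 - 4*y^2/7


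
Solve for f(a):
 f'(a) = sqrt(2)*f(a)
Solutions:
 f(a) = C1*exp(sqrt(2)*a)


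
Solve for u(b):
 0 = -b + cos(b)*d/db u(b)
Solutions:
 u(b) = C1 + Integral(b/cos(b), b)


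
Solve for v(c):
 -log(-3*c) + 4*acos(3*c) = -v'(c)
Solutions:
 v(c) = C1 + c*log(-c) - 4*c*acos(3*c) - c + c*log(3) + 4*sqrt(1 - 9*c^2)/3


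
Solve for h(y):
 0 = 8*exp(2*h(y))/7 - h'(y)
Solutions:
 h(y) = log(-1/(C1 + 8*y))/2 - log(2) + log(14)/2
 h(y) = log(-sqrt(-1/(C1 + 8*y))) - log(2) + log(14)/2


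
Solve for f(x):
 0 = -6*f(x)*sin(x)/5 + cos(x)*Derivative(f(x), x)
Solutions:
 f(x) = C1/cos(x)^(6/5)


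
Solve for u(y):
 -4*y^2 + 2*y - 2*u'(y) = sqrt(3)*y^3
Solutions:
 u(y) = C1 - sqrt(3)*y^4/8 - 2*y^3/3 + y^2/2


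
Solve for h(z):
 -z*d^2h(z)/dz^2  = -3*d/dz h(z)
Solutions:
 h(z) = C1 + C2*z^4


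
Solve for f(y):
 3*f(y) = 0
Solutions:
 f(y) = 0


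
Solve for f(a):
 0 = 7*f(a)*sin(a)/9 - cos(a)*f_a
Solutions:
 f(a) = C1/cos(a)^(7/9)


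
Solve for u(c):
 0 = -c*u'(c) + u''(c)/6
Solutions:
 u(c) = C1 + C2*erfi(sqrt(3)*c)


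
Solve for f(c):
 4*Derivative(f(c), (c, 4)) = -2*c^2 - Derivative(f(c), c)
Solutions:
 f(c) = C1 + C4*exp(-2^(1/3)*c/2) - 2*c^3/3 + (C2*sin(2^(1/3)*sqrt(3)*c/4) + C3*cos(2^(1/3)*sqrt(3)*c/4))*exp(2^(1/3)*c/4)


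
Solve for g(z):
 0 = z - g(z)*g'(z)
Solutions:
 g(z) = -sqrt(C1 + z^2)
 g(z) = sqrt(C1 + z^2)


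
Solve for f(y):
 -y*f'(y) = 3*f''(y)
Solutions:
 f(y) = C1 + C2*erf(sqrt(6)*y/6)


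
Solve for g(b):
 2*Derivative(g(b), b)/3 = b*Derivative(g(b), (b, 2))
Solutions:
 g(b) = C1 + C2*b^(5/3)


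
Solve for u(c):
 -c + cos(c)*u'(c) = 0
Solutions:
 u(c) = C1 + Integral(c/cos(c), c)


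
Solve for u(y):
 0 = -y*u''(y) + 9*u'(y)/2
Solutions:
 u(y) = C1 + C2*y^(11/2)


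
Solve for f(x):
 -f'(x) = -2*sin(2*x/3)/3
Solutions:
 f(x) = C1 - cos(2*x/3)


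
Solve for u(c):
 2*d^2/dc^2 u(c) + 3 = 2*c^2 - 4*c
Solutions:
 u(c) = C1 + C2*c + c^4/12 - c^3/3 - 3*c^2/4


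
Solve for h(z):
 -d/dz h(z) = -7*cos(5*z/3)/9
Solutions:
 h(z) = C1 + 7*sin(5*z/3)/15


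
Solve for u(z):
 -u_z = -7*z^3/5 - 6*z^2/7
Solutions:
 u(z) = C1 + 7*z^4/20 + 2*z^3/7


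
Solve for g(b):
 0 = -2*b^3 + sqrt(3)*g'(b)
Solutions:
 g(b) = C1 + sqrt(3)*b^4/6


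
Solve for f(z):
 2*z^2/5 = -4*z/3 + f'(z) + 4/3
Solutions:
 f(z) = C1 + 2*z^3/15 + 2*z^2/3 - 4*z/3


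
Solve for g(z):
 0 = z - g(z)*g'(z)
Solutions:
 g(z) = -sqrt(C1 + z^2)
 g(z) = sqrt(C1 + z^2)


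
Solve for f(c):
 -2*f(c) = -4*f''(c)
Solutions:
 f(c) = C1*exp(-sqrt(2)*c/2) + C2*exp(sqrt(2)*c/2)


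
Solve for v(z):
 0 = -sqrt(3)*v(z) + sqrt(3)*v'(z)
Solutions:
 v(z) = C1*exp(z)


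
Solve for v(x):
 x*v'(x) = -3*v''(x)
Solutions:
 v(x) = C1 + C2*erf(sqrt(6)*x/6)


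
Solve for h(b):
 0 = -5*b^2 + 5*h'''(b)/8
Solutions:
 h(b) = C1 + C2*b + C3*b^2 + 2*b^5/15


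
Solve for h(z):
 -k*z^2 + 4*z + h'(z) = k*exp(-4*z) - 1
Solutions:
 h(z) = C1 + k*z^3/3 - k*exp(-4*z)/4 - 2*z^2 - z


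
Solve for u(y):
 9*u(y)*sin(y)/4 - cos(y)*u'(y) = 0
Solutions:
 u(y) = C1/cos(y)^(9/4)


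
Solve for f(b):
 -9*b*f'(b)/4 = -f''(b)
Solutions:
 f(b) = C1 + C2*erfi(3*sqrt(2)*b/4)


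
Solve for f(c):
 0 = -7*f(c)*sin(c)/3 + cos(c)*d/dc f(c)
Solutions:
 f(c) = C1/cos(c)^(7/3)


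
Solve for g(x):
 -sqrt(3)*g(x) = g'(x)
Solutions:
 g(x) = C1*exp(-sqrt(3)*x)


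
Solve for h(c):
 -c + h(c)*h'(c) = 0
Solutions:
 h(c) = -sqrt(C1 + c^2)
 h(c) = sqrt(C1 + c^2)


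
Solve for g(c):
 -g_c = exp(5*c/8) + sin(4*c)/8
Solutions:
 g(c) = C1 - 8*exp(5*c/8)/5 + cos(4*c)/32


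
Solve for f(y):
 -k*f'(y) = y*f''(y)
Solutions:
 f(y) = C1 + y^(1 - re(k))*(C2*sin(log(y)*Abs(im(k))) + C3*cos(log(y)*im(k)))


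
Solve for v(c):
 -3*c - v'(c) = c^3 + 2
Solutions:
 v(c) = C1 - c^4/4 - 3*c^2/2 - 2*c


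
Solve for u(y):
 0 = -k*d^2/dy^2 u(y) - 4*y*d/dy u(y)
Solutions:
 u(y) = C1 + C2*sqrt(k)*erf(sqrt(2)*y*sqrt(1/k))


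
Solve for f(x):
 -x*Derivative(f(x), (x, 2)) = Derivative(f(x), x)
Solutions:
 f(x) = C1 + C2*log(x)


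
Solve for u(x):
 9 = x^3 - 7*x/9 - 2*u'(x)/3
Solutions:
 u(x) = C1 + 3*x^4/8 - 7*x^2/12 - 27*x/2


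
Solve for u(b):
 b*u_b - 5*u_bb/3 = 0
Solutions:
 u(b) = C1 + C2*erfi(sqrt(30)*b/10)


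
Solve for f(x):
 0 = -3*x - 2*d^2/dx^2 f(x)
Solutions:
 f(x) = C1 + C2*x - x^3/4


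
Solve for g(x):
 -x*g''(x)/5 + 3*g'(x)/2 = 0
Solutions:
 g(x) = C1 + C2*x^(17/2)


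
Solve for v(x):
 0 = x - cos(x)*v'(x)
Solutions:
 v(x) = C1 + Integral(x/cos(x), x)


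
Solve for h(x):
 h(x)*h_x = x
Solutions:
 h(x) = -sqrt(C1 + x^2)
 h(x) = sqrt(C1 + x^2)


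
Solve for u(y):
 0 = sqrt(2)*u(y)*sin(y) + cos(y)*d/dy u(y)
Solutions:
 u(y) = C1*cos(y)^(sqrt(2))


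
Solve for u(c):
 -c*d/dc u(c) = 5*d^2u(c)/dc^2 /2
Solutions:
 u(c) = C1 + C2*erf(sqrt(5)*c/5)


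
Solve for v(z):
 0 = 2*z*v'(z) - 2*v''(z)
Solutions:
 v(z) = C1 + C2*erfi(sqrt(2)*z/2)


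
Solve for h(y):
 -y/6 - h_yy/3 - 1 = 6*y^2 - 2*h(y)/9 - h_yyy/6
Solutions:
 h(y) = C1*exp(y*(2^(2/3) + 2*2^(1/3) + 4)/6)*sin(2^(1/3)*sqrt(3)*y*(2 - 2^(1/3))/6) + C2*exp(y*(2^(2/3) + 2*2^(1/3) + 4)/6)*cos(2^(1/3)*sqrt(3)*y*(2 - 2^(1/3))/6) + C3*exp(y*(-2*2^(1/3) - 2^(2/3) + 2)/3) + 27*y^2 + 3*y/4 + 171/2


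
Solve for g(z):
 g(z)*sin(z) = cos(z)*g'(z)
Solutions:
 g(z) = C1/cos(z)


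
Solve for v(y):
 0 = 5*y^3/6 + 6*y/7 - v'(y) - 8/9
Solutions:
 v(y) = C1 + 5*y^4/24 + 3*y^2/7 - 8*y/9


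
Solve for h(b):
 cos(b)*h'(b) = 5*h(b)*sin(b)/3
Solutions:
 h(b) = C1/cos(b)^(5/3)


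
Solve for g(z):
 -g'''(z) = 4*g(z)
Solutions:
 g(z) = C3*exp(-2^(2/3)*z) + (C1*sin(2^(2/3)*sqrt(3)*z/2) + C2*cos(2^(2/3)*sqrt(3)*z/2))*exp(2^(2/3)*z/2)


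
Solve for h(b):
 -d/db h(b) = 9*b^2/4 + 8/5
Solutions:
 h(b) = C1 - 3*b^3/4 - 8*b/5


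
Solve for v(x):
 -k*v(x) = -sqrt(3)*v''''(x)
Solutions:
 v(x) = C1*exp(-3^(7/8)*k^(1/4)*x/3) + C2*exp(3^(7/8)*k^(1/4)*x/3) + C3*exp(-3^(7/8)*I*k^(1/4)*x/3) + C4*exp(3^(7/8)*I*k^(1/4)*x/3)


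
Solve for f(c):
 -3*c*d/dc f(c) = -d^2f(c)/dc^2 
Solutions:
 f(c) = C1 + C2*erfi(sqrt(6)*c/2)


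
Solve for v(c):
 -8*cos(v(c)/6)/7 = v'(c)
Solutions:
 8*c/7 - 3*log(sin(v(c)/6) - 1) + 3*log(sin(v(c)/6) + 1) = C1


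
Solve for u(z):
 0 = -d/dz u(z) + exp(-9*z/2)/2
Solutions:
 u(z) = C1 - exp(-9*z/2)/9


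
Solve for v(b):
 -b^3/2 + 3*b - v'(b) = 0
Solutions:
 v(b) = C1 - b^4/8 + 3*b^2/2


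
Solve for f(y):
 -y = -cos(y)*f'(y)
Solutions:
 f(y) = C1 + Integral(y/cos(y), y)


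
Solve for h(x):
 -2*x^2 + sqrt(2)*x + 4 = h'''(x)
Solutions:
 h(x) = C1 + C2*x + C3*x^2 - x^5/30 + sqrt(2)*x^4/24 + 2*x^3/3


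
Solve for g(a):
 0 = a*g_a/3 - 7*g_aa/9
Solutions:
 g(a) = C1 + C2*erfi(sqrt(42)*a/14)


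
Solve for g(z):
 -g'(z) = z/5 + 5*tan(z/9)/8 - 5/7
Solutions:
 g(z) = C1 - z^2/10 + 5*z/7 + 45*log(cos(z/9))/8


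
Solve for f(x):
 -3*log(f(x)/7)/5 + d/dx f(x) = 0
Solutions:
 5*Integral(1/(-log(_y) + log(7)), (_y, f(x)))/3 = C1 - x


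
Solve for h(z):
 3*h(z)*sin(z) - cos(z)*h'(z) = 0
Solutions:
 h(z) = C1/cos(z)^3


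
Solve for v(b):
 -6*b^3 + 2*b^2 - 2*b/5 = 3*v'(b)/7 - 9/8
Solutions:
 v(b) = C1 - 7*b^4/2 + 14*b^3/9 - 7*b^2/15 + 21*b/8


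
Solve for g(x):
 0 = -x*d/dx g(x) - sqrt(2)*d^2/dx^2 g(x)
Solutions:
 g(x) = C1 + C2*erf(2^(1/4)*x/2)


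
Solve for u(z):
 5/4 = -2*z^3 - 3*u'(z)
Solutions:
 u(z) = C1 - z^4/6 - 5*z/12


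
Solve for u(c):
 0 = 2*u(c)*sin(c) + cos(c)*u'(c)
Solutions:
 u(c) = C1*cos(c)^2


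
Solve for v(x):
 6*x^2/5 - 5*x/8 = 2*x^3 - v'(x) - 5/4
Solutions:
 v(x) = C1 + x^4/2 - 2*x^3/5 + 5*x^2/16 - 5*x/4


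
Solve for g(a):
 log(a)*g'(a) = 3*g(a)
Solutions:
 g(a) = C1*exp(3*li(a))


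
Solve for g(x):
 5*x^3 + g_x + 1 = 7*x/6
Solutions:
 g(x) = C1 - 5*x^4/4 + 7*x^2/12 - x


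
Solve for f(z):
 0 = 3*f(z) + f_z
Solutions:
 f(z) = C1*exp(-3*z)


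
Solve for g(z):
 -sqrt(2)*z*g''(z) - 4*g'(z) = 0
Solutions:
 g(z) = C1 + C2*z^(1 - 2*sqrt(2))


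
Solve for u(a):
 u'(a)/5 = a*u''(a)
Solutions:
 u(a) = C1 + C2*a^(6/5)


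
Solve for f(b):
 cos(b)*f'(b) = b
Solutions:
 f(b) = C1 + Integral(b/cos(b), b)


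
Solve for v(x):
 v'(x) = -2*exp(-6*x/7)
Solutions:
 v(x) = C1 + 7*exp(-6*x/7)/3


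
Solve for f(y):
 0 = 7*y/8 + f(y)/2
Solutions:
 f(y) = -7*y/4


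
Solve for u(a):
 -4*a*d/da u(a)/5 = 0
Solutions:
 u(a) = C1


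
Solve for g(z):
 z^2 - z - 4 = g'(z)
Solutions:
 g(z) = C1 + z^3/3 - z^2/2 - 4*z


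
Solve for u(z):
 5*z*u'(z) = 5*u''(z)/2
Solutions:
 u(z) = C1 + C2*erfi(z)


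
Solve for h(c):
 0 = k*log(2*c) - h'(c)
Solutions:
 h(c) = C1 + c*k*log(c) - c*k + c*k*log(2)


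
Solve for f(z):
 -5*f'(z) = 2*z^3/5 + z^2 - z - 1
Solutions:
 f(z) = C1 - z^4/50 - z^3/15 + z^2/10 + z/5


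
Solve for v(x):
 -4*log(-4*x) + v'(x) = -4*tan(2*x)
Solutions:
 v(x) = C1 + 4*x*log(-x) - 4*x + 8*x*log(2) + 2*log(cos(2*x))


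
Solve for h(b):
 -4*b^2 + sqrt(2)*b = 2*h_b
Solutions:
 h(b) = C1 - 2*b^3/3 + sqrt(2)*b^2/4


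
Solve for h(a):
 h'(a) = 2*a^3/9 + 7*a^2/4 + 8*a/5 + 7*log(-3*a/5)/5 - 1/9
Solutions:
 h(a) = C1 + a^4/18 + 7*a^3/12 + 4*a^2/5 + 7*a*log(-a)/5 + a*(-63*log(5) - 68 + 63*log(3))/45


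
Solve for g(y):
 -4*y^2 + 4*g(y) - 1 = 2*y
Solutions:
 g(y) = y^2 + y/2 + 1/4


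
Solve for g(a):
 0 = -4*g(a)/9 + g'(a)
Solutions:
 g(a) = C1*exp(4*a/9)


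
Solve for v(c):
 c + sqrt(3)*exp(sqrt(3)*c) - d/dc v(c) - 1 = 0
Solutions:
 v(c) = C1 + c^2/2 - c + exp(sqrt(3)*c)


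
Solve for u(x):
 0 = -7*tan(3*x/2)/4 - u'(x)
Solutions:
 u(x) = C1 + 7*log(cos(3*x/2))/6


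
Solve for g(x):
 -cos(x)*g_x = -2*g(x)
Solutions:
 g(x) = C1*(sin(x) + 1)/(sin(x) - 1)


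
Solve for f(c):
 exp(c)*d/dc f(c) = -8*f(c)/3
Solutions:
 f(c) = C1*exp(8*exp(-c)/3)


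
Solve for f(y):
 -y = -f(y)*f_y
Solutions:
 f(y) = -sqrt(C1 + y^2)
 f(y) = sqrt(C1 + y^2)


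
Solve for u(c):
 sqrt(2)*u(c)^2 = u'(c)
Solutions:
 u(c) = -1/(C1 + sqrt(2)*c)


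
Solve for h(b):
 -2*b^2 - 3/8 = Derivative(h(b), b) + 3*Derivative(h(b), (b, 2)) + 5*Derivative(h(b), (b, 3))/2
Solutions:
 h(b) = C1 - 2*b^3/3 + 6*b^2 - 211*b/8 + (C2*sin(b/5) + C3*cos(b/5))*exp(-3*b/5)


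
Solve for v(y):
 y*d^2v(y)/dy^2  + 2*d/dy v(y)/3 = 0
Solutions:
 v(y) = C1 + C2*y^(1/3)


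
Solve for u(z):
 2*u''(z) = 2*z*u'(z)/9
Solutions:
 u(z) = C1 + C2*erfi(sqrt(2)*z/6)


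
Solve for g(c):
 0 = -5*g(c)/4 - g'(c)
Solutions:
 g(c) = C1*exp(-5*c/4)


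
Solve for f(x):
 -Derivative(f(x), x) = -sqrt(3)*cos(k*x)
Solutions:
 f(x) = C1 + sqrt(3)*sin(k*x)/k


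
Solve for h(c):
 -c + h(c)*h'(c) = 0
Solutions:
 h(c) = -sqrt(C1 + c^2)
 h(c) = sqrt(C1 + c^2)


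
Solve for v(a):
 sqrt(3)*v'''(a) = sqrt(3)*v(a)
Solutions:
 v(a) = C3*exp(a) + (C1*sin(sqrt(3)*a/2) + C2*cos(sqrt(3)*a/2))*exp(-a/2)


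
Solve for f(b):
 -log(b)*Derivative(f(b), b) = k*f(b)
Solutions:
 f(b) = C1*exp(-k*li(b))


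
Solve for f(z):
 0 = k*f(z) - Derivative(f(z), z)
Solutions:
 f(z) = C1*exp(k*z)


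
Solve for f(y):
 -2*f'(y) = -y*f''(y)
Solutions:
 f(y) = C1 + C2*y^3


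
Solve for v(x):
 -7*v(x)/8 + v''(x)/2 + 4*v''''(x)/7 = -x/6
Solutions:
 v(x) = C1*exp(-sqrt(14)*x/4) + C2*exp(sqrt(14)*x/4) + C3*sin(sqrt(7)*x/2) + C4*cos(sqrt(7)*x/2) + 4*x/21


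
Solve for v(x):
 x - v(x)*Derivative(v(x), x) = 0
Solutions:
 v(x) = -sqrt(C1 + x^2)
 v(x) = sqrt(C1 + x^2)


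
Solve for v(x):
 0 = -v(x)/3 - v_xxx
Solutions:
 v(x) = C3*exp(-3^(2/3)*x/3) + (C1*sin(3^(1/6)*x/2) + C2*cos(3^(1/6)*x/2))*exp(3^(2/3)*x/6)


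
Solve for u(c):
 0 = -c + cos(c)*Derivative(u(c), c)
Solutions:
 u(c) = C1 + Integral(c/cos(c), c)


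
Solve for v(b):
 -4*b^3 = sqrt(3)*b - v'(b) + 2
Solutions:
 v(b) = C1 + b^4 + sqrt(3)*b^2/2 + 2*b


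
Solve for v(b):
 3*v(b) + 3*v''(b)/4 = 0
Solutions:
 v(b) = C1*sin(2*b) + C2*cos(2*b)


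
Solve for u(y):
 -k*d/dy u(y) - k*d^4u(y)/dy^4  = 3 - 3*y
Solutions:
 u(y) = C1 + C4*exp(-y) + (C2*sin(sqrt(3)*y/2) + C3*cos(sqrt(3)*y/2))*exp(y/2) + 3*y^2/(2*k) - 3*y/k


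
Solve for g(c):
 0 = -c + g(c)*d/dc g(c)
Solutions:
 g(c) = -sqrt(C1 + c^2)
 g(c) = sqrt(C1 + c^2)


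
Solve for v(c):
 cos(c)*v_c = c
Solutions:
 v(c) = C1 + Integral(c/cos(c), c)


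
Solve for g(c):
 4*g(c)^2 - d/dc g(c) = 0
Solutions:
 g(c) = -1/(C1 + 4*c)


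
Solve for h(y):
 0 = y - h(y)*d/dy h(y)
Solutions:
 h(y) = -sqrt(C1 + y^2)
 h(y) = sqrt(C1 + y^2)


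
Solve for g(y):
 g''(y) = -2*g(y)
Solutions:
 g(y) = C1*sin(sqrt(2)*y) + C2*cos(sqrt(2)*y)


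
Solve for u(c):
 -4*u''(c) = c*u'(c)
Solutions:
 u(c) = C1 + C2*erf(sqrt(2)*c/4)


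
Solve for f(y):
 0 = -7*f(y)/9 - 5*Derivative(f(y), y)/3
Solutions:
 f(y) = C1*exp(-7*y/15)


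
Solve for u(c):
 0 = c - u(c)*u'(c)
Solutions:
 u(c) = -sqrt(C1 + c^2)
 u(c) = sqrt(C1 + c^2)


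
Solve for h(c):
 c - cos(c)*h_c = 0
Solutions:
 h(c) = C1 + Integral(c/cos(c), c)


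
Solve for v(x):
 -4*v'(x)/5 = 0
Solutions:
 v(x) = C1


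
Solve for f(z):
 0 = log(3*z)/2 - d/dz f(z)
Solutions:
 f(z) = C1 + z*log(z)/2 - z/2 + z*log(3)/2


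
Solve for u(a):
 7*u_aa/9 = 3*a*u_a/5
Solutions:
 u(a) = C1 + C2*erfi(3*sqrt(210)*a/70)


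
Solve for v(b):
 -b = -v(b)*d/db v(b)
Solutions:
 v(b) = -sqrt(C1 + b^2)
 v(b) = sqrt(C1 + b^2)


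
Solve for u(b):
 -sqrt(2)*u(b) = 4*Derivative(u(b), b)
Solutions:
 u(b) = C1*exp(-sqrt(2)*b/4)


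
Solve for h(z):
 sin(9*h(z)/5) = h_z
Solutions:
 -z + 5*log(cos(9*h(z)/5) - 1)/18 - 5*log(cos(9*h(z)/5) + 1)/18 = C1


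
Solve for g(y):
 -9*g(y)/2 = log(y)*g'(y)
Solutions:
 g(y) = C1*exp(-9*li(y)/2)


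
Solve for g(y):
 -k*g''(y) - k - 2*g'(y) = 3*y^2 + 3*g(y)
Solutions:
 g(y) = C1*exp(y*(sqrt(1 - 3*k) - 1)/k) + C2*exp(-y*(sqrt(1 - 3*k) + 1)/k) + k/3 - y^2 + 4*y/3 - 8/9


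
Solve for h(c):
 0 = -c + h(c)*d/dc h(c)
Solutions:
 h(c) = -sqrt(C1 + c^2)
 h(c) = sqrt(C1 + c^2)


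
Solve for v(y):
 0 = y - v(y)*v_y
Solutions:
 v(y) = -sqrt(C1 + y^2)
 v(y) = sqrt(C1 + y^2)


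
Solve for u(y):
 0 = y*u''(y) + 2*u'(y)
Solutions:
 u(y) = C1 + C2/y


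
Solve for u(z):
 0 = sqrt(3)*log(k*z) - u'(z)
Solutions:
 u(z) = C1 + sqrt(3)*z*log(k*z) - sqrt(3)*z


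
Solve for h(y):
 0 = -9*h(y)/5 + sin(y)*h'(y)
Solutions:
 h(y) = C1*(cos(y) - 1)^(9/10)/(cos(y) + 1)^(9/10)


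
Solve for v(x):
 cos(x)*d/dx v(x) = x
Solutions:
 v(x) = C1 + Integral(x/cos(x), x)


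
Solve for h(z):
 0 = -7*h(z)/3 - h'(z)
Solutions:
 h(z) = C1*exp(-7*z/3)


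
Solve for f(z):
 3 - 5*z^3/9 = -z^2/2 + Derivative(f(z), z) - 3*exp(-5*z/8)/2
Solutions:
 f(z) = C1 - 5*z^4/36 + z^3/6 + 3*z - 12*exp(-5*z/8)/5


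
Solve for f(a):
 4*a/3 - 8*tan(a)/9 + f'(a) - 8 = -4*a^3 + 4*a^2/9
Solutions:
 f(a) = C1 - a^4 + 4*a^3/27 - 2*a^2/3 + 8*a - 8*log(cos(a))/9


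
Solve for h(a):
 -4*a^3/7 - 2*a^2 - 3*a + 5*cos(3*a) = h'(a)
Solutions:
 h(a) = C1 - a^4/7 - 2*a^3/3 - 3*a^2/2 + 5*sin(3*a)/3


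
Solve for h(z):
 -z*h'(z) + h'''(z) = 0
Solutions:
 h(z) = C1 + Integral(C2*airyai(z) + C3*airybi(z), z)


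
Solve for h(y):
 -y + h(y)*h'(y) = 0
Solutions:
 h(y) = -sqrt(C1 + y^2)
 h(y) = sqrt(C1 + y^2)


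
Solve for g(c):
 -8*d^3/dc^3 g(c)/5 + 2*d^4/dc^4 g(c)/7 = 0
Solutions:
 g(c) = C1 + C2*c + C3*c^2 + C4*exp(28*c/5)


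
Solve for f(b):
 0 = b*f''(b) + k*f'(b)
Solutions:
 f(b) = C1 + b^(1 - re(k))*(C2*sin(log(b)*Abs(im(k))) + C3*cos(log(b)*im(k)))


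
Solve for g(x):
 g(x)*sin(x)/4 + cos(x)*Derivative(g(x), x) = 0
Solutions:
 g(x) = C1*cos(x)^(1/4)


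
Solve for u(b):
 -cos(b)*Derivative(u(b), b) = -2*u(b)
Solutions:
 u(b) = C1*(sin(b) + 1)/(sin(b) - 1)


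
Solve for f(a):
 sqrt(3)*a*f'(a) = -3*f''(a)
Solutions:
 f(a) = C1 + C2*erf(sqrt(2)*3^(3/4)*a/6)


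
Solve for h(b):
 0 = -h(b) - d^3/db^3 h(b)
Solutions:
 h(b) = C3*exp(-b) + (C1*sin(sqrt(3)*b/2) + C2*cos(sqrt(3)*b/2))*exp(b/2)


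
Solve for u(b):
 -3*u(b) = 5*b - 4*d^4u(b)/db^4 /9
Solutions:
 u(b) = C1*exp(-sqrt(2)*3^(3/4)*b/2) + C2*exp(sqrt(2)*3^(3/4)*b/2) + C3*sin(sqrt(2)*3^(3/4)*b/2) + C4*cos(sqrt(2)*3^(3/4)*b/2) - 5*b/3


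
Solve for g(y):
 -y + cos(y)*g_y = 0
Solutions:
 g(y) = C1 + Integral(y/cos(y), y)


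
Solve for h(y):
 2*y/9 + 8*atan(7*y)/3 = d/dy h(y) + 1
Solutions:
 h(y) = C1 + y^2/9 + 8*y*atan(7*y)/3 - y - 4*log(49*y^2 + 1)/21


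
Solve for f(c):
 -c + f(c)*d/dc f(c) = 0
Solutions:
 f(c) = -sqrt(C1 + c^2)
 f(c) = sqrt(C1 + c^2)


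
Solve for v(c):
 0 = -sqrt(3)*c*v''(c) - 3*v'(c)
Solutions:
 v(c) = C1 + C2*c^(1 - sqrt(3))


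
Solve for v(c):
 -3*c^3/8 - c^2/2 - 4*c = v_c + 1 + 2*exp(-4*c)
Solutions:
 v(c) = C1 - 3*c^4/32 - c^3/6 - 2*c^2 - c + exp(-4*c)/2


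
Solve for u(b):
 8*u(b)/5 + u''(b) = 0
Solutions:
 u(b) = C1*sin(2*sqrt(10)*b/5) + C2*cos(2*sqrt(10)*b/5)


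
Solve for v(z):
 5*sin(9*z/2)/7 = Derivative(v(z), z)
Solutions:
 v(z) = C1 - 10*cos(9*z/2)/63


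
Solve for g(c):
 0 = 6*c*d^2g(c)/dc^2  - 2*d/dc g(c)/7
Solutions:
 g(c) = C1 + C2*c^(22/21)


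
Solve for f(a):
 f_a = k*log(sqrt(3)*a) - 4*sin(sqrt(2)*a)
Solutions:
 f(a) = C1 + a*k*(log(a) - 1) + a*k*log(3)/2 + 2*sqrt(2)*cos(sqrt(2)*a)


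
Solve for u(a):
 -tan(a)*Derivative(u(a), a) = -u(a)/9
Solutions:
 u(a) = C1*sin(a)^(1/9)


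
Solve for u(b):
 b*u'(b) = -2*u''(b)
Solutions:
 u(b) = C1 + C2*erf(b/2)


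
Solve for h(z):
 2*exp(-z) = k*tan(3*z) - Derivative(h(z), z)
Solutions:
 h(z) = C1 + k*log(tan(3*z)^2 + 1)/6 + 2*exp(-z)


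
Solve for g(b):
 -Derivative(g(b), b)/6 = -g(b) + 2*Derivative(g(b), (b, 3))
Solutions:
 g(b) = C1*exp(b*(-(54 + sqrt(2917))^(1/3) + (54 + sqrt(2917))^(-1/3))/12)*sin(sqrt(3)*b*((54 + sqrt(2917))^(-1/3) + (54 + sqrt(2917))^(1/3))/12) + C2*exp(b*(-(54 + sqrt(2917))^(1/3) + (54 + sqrt(2917))^(-1/3))/12)*cos(sqrt(3)*b*((54 + sqrt(2917))^(-1/3) + (54 + sqrt(2917))^(1/3))/12) + C3*exp(-b*(-(54 + sqrt(2917))^(1/3) + (54 + sqrt(2917))^(-1/3))/6)


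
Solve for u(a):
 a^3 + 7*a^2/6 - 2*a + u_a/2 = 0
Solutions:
 u(a) = C1 - a^4/2 - 7*a^3/9 + 2*a^2


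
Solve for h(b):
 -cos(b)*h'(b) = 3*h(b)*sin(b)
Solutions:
 h(b) = C1*cos(b)^3


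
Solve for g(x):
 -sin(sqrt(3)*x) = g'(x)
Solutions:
 g(x) = C1 + sqrt(3)*cos(sqrt(3)*x)/3


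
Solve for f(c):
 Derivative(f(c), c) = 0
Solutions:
 f(c) = C1


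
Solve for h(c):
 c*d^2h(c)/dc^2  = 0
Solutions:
 h(c) = C1 + C2*c


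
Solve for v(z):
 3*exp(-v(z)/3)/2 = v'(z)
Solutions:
 v(z) = 3*log(C1 + z/2)


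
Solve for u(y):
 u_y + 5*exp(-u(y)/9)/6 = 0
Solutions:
 u(y) = 9*log(C1 - 5*y/54)


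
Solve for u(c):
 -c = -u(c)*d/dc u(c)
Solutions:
 u(c) = -sqrt(C1 + c^2)
 u(c) = sqrt(C1 + c^2)


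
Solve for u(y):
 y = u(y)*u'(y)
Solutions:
 u(y) = -sqrt(C1 + y^2)
 u(y) = sqrt(C1 + y^2)


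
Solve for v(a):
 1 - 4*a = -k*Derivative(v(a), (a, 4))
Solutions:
 v(a) = C1 + C2*a + C3*a^2 + C4*a^3 + a^5/(30*k) - a^4/(24*k)


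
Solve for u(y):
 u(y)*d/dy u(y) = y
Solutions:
 u(y) = -sqrt(C1 + y^2)
 u(y) = sqrt(C1 + y^2)


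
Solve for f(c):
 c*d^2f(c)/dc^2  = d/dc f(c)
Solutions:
 f(c) = C1 + C2*c^2


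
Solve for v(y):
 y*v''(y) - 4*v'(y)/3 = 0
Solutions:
 v(y) = C1 + C2*y^(7/3)


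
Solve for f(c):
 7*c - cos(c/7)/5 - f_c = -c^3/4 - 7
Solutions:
 f(c) = C1 + c^4/16 + 7*c^2/2 + 7*c - 7*sin(c/7)/5


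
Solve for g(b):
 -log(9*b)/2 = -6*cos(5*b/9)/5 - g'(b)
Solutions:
 g(b) = C1 + b*log(b)/2 - b/2 + b*log(3) - 54*sin(5*b/9)/25


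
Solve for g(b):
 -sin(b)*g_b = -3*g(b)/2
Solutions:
 g(b) = C1*(cos(b) - 1)^(3/4)/(cos(b) + 1)^(3/4)


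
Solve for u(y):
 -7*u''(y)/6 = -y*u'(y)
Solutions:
 u(y) = C1 + C2*erfi(sqrt(21)*y/7)


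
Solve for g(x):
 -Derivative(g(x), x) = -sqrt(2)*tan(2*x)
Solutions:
 g(x) = C1 - sqrt(2)*log(cos(2*x))/2


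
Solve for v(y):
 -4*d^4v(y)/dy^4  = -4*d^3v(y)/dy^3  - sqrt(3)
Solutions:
 v(y) = C1 + C2*y + C3*y^2 + C4*exp(y) - sqrt(3)*y^3/24


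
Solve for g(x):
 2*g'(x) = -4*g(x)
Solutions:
 g(x) = C1*exp(-2*x)


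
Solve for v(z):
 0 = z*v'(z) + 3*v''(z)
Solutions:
 v(z) = C1 + C2*erf(sqrt(6)*z/6)


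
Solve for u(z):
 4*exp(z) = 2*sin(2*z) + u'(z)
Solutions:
 u(z) = C1 + 4*exp(z) + cos(2*z)


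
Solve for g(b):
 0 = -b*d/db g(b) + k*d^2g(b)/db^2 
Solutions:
 g(b) = C1 + C2*erf(sqrt(2)*b*sqrt(-1/k)/2)/sqrt(-1/k)


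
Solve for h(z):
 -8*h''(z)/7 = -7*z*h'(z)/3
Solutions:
 h(z) = C1 + C2*erfi(7*sqrt(3)*z/12)


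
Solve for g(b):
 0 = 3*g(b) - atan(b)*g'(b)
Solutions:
 g(b) = C1*exp(3*Integral(1/atan(b), b))


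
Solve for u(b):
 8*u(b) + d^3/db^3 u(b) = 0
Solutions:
 u(b) = C3*exp(-2*b) + (C1*sin(sqrt(3)*b) + C2*cos(sqrt(3)*b))*exp(b)


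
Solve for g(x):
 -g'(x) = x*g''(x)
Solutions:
 g(x) = C1 + C2*log(x)


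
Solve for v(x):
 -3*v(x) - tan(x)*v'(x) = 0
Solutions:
 v(x) = C1/sin(x)^3


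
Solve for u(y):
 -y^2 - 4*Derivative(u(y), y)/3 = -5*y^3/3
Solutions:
 u(y) = C1 + 5*y^4/16 - y^3/4


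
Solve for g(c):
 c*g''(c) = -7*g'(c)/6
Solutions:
 g(c) = C1 + C2/c^(1/6)


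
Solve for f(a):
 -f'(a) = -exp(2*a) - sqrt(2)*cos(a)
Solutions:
 f(a) = C1 + exp(2*a)/2 + sqrt(2)*sin(a)


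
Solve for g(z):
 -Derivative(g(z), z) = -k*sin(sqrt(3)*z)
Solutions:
 g(z) = C1 - sqrt(3)*k*cos(sqrt(3)*z)/3


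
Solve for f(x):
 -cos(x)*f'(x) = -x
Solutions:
 f(x) = C1 + Integral(x/cos(x), x)


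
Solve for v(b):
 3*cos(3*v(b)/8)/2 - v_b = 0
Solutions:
 -3*b/2 - 4*log(sin(3*v(b)/8) - 1)/3 + 4*log(sin(3*v(b)/8) + 1)/3 = C1


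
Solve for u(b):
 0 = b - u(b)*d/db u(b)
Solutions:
 u(b) = -sqrt(C1 + b^2)
 u(b) = sqrt(C1 + b^2)


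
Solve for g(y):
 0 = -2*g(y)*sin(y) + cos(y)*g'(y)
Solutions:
 g(y) = C1/cos(y)^2


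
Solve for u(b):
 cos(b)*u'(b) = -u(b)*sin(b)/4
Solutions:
 u(b) = C1*cos(b)^(1/4)


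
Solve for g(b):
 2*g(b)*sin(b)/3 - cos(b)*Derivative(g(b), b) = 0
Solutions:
 g(b) = C1/cos(b)^(2/3)


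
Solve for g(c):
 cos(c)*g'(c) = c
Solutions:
 g(c) = C1 + Integral(c/cos(c), c)


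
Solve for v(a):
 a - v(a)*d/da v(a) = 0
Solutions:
 v(a) = -sqrt(C1 + a^2)
 v(a) = sqrt(C1 + a^2)


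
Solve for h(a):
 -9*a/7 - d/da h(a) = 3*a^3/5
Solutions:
 h(a) = C1 - 3*a^4/20 - 9*a^2/14


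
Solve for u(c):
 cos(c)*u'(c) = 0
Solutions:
 u(c) = C1


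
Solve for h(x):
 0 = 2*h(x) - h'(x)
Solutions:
 h(x) = C1*exp(2*x)


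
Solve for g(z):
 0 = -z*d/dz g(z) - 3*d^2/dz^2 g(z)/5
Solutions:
 g(z) = C1 + C2*erf(sqrt(30)*z/6)


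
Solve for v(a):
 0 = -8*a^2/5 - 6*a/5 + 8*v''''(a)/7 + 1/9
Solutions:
 v(a) = C1 + C2*a + C3*a^2 + C4*a^3 + 7*a^6/1800 + 7*a^5/800 - 7*a^4/1728


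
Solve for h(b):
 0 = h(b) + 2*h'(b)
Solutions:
 h(b) = C1*exp(-b/2)


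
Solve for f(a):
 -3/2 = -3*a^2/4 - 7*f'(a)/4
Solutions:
 f(a) = C1 - a^3/7 + 6*a/7


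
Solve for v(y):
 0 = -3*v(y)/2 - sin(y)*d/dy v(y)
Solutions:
 v(y) = C1*(cos(y) + 1)^(3/4)/(cos(y) - 1)^(3/4)


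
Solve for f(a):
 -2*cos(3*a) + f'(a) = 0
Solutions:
 f(a) = C1 + 2*sin(3*a)/3


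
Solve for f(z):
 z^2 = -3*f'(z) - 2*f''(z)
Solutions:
 f(z) = C1 + C2*exp(-3*z/2) - z^3/9 + 2*z^2/9 - 8*z/27


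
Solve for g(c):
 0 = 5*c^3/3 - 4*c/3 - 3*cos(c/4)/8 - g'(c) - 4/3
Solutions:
 g(c) = C1 + 5*c^4/12 - 2*c^2/3 - 4*c/3 - 3*sin(c/4)/2


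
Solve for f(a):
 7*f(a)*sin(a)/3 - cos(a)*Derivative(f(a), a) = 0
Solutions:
 f(a) = C1/cos(a)^(7/3)


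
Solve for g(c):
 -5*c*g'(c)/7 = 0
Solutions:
 g(c) = C1


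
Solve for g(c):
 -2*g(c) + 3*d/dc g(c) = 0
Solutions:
 g(c) = C1*exp(2*c/3)


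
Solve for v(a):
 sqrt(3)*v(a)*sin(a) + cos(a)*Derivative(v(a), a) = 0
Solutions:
 v(a) = C1*cos(a)^(sqrt(3))


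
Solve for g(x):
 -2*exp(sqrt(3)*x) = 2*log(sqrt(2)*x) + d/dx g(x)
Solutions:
 g(x) = C1 - 2*x*log(x) + x*(2 - log(2)) - 2*sqrt(3)*exp(sqrt(3)*x)/3


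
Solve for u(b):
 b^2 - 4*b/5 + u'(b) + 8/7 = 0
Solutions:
 u(b) = C1 - b^3/3 + 2*b^2/5 - 8*b/7


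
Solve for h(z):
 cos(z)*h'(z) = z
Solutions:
 h(z) = C1 + Integral(z/cos(z), z)


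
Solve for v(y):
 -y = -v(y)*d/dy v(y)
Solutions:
 v(y) = -sqrt(C1 + y^2)
 v(y) = sqrt(C1 + y^2)


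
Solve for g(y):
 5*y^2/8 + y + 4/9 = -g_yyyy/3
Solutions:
 g(y) = C1 + C2*y + C3*y^2 + C4*y^3 - y^6/192 - y^5/40 - y^4/18


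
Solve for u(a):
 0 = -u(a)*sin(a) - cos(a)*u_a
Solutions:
 u(a) = C1*cos(a)


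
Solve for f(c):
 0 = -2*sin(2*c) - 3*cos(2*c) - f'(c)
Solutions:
 f(c) = C1 - 3*sin(2*c)/2 + cos(2*c)


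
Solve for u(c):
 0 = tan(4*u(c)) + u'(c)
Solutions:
 u(c) = -asin(C1*exp(-4*c))/4 + pi/4
 u(c) = asin(C1*exp(-4*c))/4


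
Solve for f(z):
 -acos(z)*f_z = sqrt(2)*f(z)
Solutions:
 f(z) = C1*exp(-sqrt(2)*Integral(1/acos(z), z))


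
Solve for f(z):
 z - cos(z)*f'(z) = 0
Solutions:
 f(z) = C1 + Integral(z/cos(z), z)


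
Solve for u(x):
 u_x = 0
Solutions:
 u(x) = C1


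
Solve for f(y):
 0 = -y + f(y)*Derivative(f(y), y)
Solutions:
 f(y) = -sqrt(C1 + y^2)
 f(y) = sqrt(C1 + y^2)


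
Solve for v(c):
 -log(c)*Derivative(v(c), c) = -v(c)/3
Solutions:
 v(c) = C1*exp(li(c)/3)


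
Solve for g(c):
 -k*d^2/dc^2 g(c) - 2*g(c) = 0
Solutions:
 g(c) = C1*exp(-sqrt(2)*c*sqrt(-1/k)) + C2*exp(sqrt(2)*c*sqrt(-1/k))


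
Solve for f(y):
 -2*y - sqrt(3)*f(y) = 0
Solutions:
 f(y) = -2*sqrt(3)*y/3


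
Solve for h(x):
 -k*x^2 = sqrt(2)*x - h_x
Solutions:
 h(x) = C1 + k*x^3/3 + sqrt(2)*x^2/2


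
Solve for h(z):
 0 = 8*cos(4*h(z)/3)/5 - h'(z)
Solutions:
 -8*z/5 - 3*log(sin(4*h(z)/3) - 1)/8 + 3*log(sin(4*h(z)/3) + 1)/8 = C1
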